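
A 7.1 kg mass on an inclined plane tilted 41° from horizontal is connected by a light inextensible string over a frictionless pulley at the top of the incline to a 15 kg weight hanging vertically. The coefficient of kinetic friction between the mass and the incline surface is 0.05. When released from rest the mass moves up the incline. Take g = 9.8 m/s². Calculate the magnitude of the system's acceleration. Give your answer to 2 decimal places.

For the mass on the incline: the weight component along the slope is m₁g sin 41° = 7.1 × 9.8 × 0.6561 = 45.651 N and the normal force is N = m₁g cos 41° = 52.513 N.
Kinetic friction opposes the mass's motion up the incline: f = μN = 0.05 × 52.513 = 2.626 N acting down the slope.
Newton's second law for the mass (up-slope positive): T − 45.651 − 2.626 = 7.1 a. For the hanging weight (downward positive): 15 × 9.8 − T = 15 a.
Adding the two equations eliminates T: 98.723 = 22.1 a, so a = 4.4671 m/s².

4.47 m/s²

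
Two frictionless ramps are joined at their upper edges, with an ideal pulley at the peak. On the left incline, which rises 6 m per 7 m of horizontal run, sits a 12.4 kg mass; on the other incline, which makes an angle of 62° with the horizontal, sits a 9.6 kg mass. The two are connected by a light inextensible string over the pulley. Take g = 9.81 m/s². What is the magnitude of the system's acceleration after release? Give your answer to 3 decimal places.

0.181 m/s²

Resolve each weight along its own incline: the 12.4 kg mass has component 12.4 × 9.81 × sin 40.60° = 79.165 N down its slope, and the 9.6 kg mass has 9.6 × 9.81 × sin 62° = 83.152 N down its slope.
The 9.6 kg side's 83.152 N exceeds the other side's 79.165 N, so that mass slides down and the 12.4 kg mass slides up. Taking that direction as positive, Newton's second law for the whole system gives 83.152 − 79.165 = (12.4 + 9.6) a, so a = 3.987 / 22 = 0.1812 m/s².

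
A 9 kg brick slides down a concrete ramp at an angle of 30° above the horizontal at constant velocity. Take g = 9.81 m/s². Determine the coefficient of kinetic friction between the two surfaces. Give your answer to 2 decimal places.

At constant velocity the net force along the incline is zero: mg sin 30° = μ mg cos 30°.
So μ = tan 30° = 0.5000 / 0.8660 = 0.5774.

0.58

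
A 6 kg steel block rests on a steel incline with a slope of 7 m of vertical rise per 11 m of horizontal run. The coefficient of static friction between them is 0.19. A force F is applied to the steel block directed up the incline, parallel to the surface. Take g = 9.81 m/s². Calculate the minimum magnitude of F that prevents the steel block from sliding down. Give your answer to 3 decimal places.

The normal force is N = mg cos 32.47° = 49.658 N. With F at its minimum the steel block is on the verge of sliding down, so static friction is at its maximum μ_s N = 0.19 × 49.658 = 9.435 N and acts up the slope.
Equilibrium along the incline: F + μ_s N = mg sin 32.47°, so F = 31.600 − 9.435 = 22.165 N.

22.165 N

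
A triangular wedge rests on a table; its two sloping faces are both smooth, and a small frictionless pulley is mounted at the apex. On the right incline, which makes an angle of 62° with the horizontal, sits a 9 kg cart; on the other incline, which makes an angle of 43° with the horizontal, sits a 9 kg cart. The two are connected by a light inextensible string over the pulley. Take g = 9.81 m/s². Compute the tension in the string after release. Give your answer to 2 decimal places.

Resolve each weight along its own incline: the 9 kg mass has component 9 × 9.81 × sin 62° = 77.955 N down its slope, and the 9 kg mass has 9 × 9.81 × sin 43° = 60.214 N down its slope.
The 9 kg side's 77.955 N exceeds the other side's 60.214 N, so that mass slides down and the 9 kg mass slides up. Taking that direction as positive, Newton's second law for the whole system gives 77.955 − 60.214 = (9 + 9) a, so a = 17.741 / 18 = 0.9856 m/s².
For the 9 kg mass (up-slope positive): T − 60.214 = 9 × 0.9856, so T = 69.084 N.

69.08 N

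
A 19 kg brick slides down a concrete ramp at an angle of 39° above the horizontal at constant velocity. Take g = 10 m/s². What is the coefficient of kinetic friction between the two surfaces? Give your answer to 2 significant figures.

At constant velocity the net force along the incline is zero: mg sin 39° = μ mg cos 39°.
So μ = tan 39° = 0.6293 / 0.7771 = 0.8098.

0.81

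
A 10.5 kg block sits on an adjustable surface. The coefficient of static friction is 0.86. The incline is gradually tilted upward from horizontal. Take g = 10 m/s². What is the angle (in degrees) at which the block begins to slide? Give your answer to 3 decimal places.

At the threshold of sliding, static friction is at its maximum μ_s N and exactly balances the weight component along the incline: mg sin θ = μ_s mg cos θ.
Hence tan θ = μ_s = 0.86, so θ = arctan(0.86) = 40.6955°.

40.696°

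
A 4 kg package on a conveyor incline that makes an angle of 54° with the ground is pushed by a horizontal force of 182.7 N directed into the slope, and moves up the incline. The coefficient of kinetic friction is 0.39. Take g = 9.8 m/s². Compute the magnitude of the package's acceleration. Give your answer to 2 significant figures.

2.3 m/s²

The horizontal push has components F cos 54° = 182.7 × 0.5878 = 107.391 N up the incline and F sin 54° = 182.7 × 0.8090 = 147.804 N pressing into the surface.
The normal force is therefore N = mg cos 54° + F sin 54° = 23.042 + 147.804 = 170.846 N, and kinetic friction down the slope is μN = 0.39 × 170.846 = 66.630 N.
Along the incline: F cos 54° − mg sin 54° − μN = ma, so 107.391 − 31.713 − 66.630 = 4 a, giving a = 2.2620 m/s².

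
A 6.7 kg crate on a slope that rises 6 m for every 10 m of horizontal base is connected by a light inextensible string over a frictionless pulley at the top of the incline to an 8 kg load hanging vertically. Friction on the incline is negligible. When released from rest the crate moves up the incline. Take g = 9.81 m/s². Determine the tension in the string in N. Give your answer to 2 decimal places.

For the crate on the incline: the weight component along the slope is m₁g sin 30.96° = 6.7 × 9.81 × 0.5145 = 33.817 N and the normal force is N = m₁g cos 30.96° = 56.360 N.
Newton's second law for the crate (up-slope positive): T − 33.817 = 6.7 a. For the hanging load (downward positive): 8 × 9.81 − T = 8 a.
Adding the two equations eliminates T: 44.663 = 14.7 a, so a = 3.0383 m/s².
Then from the hanging load's equation, T = 8 × (9.81 − 3.0383) = 54.174 N.

54.17 N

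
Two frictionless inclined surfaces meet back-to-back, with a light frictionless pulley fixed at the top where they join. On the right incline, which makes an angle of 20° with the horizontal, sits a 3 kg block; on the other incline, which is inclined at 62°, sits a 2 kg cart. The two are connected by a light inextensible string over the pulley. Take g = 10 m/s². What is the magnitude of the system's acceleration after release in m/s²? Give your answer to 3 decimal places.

Resolve each weight along its own incline: the 3 kg mass has component 3 × 10 × sin 20° = 10.261 N down its slope, and the 2 kg mass has 2 × 10 × sin 62° = 17.659 N down its slope.
The 2 kg side's 17.659 N exceeds the other side's 10.261 N, so that mass slides down and the 3 kg mass slides up. Taking that direction as positive, Newton's second law for the whole system gives 17.659 − 10.261 = (3 + 2) a, so a = 7.398 / 5 = 1.4796 m/s².

1.480 m/s²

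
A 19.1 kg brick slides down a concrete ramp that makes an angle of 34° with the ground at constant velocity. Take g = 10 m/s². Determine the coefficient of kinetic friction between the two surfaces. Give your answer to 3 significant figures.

At constant velocity the net force along the incline is zero: mg sin 34° = μ mg cos 34°.
So μ = tan 34° = 0.5592 / 0.8290 = 0.6745.

0.675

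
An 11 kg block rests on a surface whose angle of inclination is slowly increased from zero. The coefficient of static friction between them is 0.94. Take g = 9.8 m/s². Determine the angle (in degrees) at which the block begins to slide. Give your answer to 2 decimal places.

43.23°

At the threshold of sliding, static friction is at its maximum μ_s N and exactly balances the weight component along the incline: mg sin θ = μ_s mg cos θ.
Hence tan θ = μ_s = 0.94, so θ = arctan(0.94) = 43.2285°.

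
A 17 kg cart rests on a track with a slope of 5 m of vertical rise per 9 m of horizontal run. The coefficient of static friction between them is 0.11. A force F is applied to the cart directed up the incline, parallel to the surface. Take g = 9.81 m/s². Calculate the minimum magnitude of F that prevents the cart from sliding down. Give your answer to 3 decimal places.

The normal force is N = mg cos 29.05° = 145.783 N. With F at its minimum the cart is on the verge of sliding down, so static friction is at its maximum μ_s N = 0.11 × 145.783 = 16.036 N and acts up the slope.
Equilibrium along the incline: F + μ_s N = mg sin 29.05°, so F = 80.991 − 16.036 = 64.955 N.

64.955 N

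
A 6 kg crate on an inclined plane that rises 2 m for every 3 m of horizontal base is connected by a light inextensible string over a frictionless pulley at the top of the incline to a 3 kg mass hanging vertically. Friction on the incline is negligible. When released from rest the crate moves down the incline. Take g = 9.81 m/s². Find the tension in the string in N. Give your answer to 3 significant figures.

30.5 N

For the crate on the incline: the weight component along the slope is m₁g sin 33.69° = 6 × 9.81 × 0.5547 = 32.650 N and the normal force is N = m₁g cos 33.69° = 48.974 N.
Newton's second law for the crate (down-slope positive): 32.650 − T = 6 a. For the hanging mass (upward positive): T − 3 × 9.81 = 3 a.
Adding the two equations eliminates T: 3.220 = 9 a, so a = 0.3578 m/s².
Then from the hanging mass's equation, T = 3 × (9.81 + 0.3578) = 30.503 N.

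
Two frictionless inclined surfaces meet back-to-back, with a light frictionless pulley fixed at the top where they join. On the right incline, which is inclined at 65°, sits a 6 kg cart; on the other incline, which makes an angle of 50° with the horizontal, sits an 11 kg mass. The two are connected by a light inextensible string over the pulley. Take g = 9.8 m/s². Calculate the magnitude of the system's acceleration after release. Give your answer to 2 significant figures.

Resolve each weight along its own incline: the 6 kg mass has component 6 × 9.8 × sin 65° = 53.291 N down its slope, and the 11 kg mass has 11 × 9.8 × sin 50° = 82.580 N down its slope.
The 11 kg side's 82.580 N exceeds the other side's 53.291 N, so that mass slides down and the 6 kg mass slides up. Taking that direction as positive, Newton's second law for the whole system gives 82.580 − 53.291 = (6 + 11) a, so a = 29.289 / 17 = 1.7229 m/s².

1.7 m/s²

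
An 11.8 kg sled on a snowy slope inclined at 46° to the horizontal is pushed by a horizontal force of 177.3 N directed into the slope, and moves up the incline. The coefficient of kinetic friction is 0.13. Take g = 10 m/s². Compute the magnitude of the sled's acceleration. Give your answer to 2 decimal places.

0.94 m/s²

The horizontal push has components F cos 46° = 177.3 × 0.6947 = 123.170 N up the incline and F sin 46° = 177.3 × 0.7193 = 127.532 N pressing into the surface.
The normal force is therefore N = mg cos 46° + F sin 46° = 81.975 + 127.532 = 209.507 N, and kinetic friction down the slope is μN = 0.13 × 209.507 = 27.236 N.
Along the incline: F cos 46° − mg sin 46° − μN = ma, so 123.170 − 84.877 − 27.236 = 11.8 a, giving a = 0.9370 m/s².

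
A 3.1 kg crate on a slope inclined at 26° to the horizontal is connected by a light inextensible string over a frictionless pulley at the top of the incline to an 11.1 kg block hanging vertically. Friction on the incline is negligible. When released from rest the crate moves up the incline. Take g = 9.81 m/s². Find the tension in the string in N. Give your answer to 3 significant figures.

34.2 N

For the crate on the incline: the weight component along the slope is m₁g sin 26° = 3.1 × 9.81 × 0.4384 = 13.332 N and the normal force is N = m₁g cos 26° = 27.333 N.
Newton's second law for the crate (up-slope positive): T − 13.332 = 3.1 a. For the hanging block (downward positive): 11.1 × 9.81 − T = 11.1 a.
Adding the two equations eliminates T: 95.559 = 14.2 a, so a = 6.7295 m/s².
Then from the hanging block's equation, T = 11.1 × (9.81 − 6.7295) = 34.194 N.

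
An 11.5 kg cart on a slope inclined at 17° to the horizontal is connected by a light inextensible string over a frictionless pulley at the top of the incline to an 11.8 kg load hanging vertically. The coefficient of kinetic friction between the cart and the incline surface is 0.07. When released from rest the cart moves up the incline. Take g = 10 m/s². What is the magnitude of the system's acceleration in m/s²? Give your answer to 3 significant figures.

For the cart on the incline: the weight component along the slope is m₁g sin 17° = 11.5 × 10 × 0.2924 = 33.626 N and the normal force is N = m₁g cos 17° = 109.975 N.
Kinetic friction opposes the cart's motion up the incline: f = μN = 0.07 × 109.975 = 7.698 N acting down the slope.
Newton's second law for the cart (up-slope positive): T − 33.626 − 7.698 = 11.5 a. For the hanging load (downward positive): 11.8 × 10 − T = 11.8 a.
Adding the two equations eliminates T: 76.676 = 23.3 a, so a = 3.2908 m/s².

3.29 m/s²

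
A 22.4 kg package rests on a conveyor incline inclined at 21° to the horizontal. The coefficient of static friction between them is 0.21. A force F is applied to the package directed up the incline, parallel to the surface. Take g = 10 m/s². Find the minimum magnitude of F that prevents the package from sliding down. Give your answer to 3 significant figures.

36.4 N

The normal force is N = mg cos 21° = 209.122 N. With F at its minimum the package is on the verge of sliding down, so static friction is at its maximum μ_s N = 0.21 × 209.122 = 43.916 N and acts up the slope.
Equilibrium along the incline: F + μ_s N = mg sin 21°, so F = 80.274 − 43.916 = 36.358 N.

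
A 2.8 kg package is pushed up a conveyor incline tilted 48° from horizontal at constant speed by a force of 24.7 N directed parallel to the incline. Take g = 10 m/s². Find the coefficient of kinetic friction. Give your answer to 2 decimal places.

0.21

At constant speed ΣF = 0 along the incline. The applied 24.7 N acts up the slope; the weight component mg sin 48° = 20.808 N and kinetic friction μN both act down the slope.
So 24.7 = 20.808 + μ × 18.736, giving μ = (24.7 − 20.808) / 18.736 = 0.2077.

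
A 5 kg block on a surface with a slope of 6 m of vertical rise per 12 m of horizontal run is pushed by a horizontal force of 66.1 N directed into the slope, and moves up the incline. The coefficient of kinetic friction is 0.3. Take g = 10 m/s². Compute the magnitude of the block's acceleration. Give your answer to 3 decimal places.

The horizontal push has components F cos 26.57° = 66.1 × 0.8944 = 59.120 N up the incline and F sin 26.57° = 66.1 × 0.4472 = 29.560 N pressing into the surface.
The normal force is therefore N = mg cos 26.57° + F sin 26.57° = 44.720 + 29.560 = 74.280 N, and kinetic friction down the slope is μN = 0.3 × 74.280 = 22.284 N.
Along the incline: F cos 26.57° − mg sin 26.57° − μN = ma, so 59.120 − 22.360 − 22.284 = 5 a, giving a = 2.8952 m/s².

2.895 m/s²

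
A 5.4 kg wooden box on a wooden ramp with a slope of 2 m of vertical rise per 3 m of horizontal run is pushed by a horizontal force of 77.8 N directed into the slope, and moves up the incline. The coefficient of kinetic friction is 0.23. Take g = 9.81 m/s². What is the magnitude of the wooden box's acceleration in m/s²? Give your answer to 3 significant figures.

2.83 m/s²

The horizontal push has components F cos 33.69° = 77.8 × 0.8321 = 64.737 N up the incline and F sin 33.69° = 77.8 × 0.5547 = 43.156 N pressing into the surface.
The normal force is therefore N = mg cos 33.69° + F sin 33.69° = 44.080 + 43.156 = 87.236 N, and kinetic friction down the slope is μN = 0.23 × 87.236 = 20.064 N.
Along the incline: F cos 33.69° − mg sin 33.69° − μN = ma, so 64.737 − 29.385 − 20.064 = 5.4 a, giving a = 2.8311 m/s².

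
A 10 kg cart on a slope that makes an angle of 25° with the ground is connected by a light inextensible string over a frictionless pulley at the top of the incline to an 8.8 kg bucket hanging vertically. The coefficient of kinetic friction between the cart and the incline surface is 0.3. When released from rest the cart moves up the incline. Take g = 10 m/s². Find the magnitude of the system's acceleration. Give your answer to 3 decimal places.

0.987 m/s²

For the cart on the incline: the weight component along the slope is m₁g sin 25° = 10 × 10 × 0.4226 = 42.260 N and the normal force is N = m₁g cos 25° = 90.631 N.
Kinetic friction opposes the cart's motion up the incline: f = μN = 0.3 × 90.631 = 27.189 N acting down the slope.
Newton's second law for the cart (up-slope positive): T − 42.260 − 27.189 = 10 a. For the hanging bucket (downward positive): 8.8 × 10 − T = 8.8 a.
Adding the two equations eliminates T: 18.551 = 18.8 a, so a = 0.9868 m/s².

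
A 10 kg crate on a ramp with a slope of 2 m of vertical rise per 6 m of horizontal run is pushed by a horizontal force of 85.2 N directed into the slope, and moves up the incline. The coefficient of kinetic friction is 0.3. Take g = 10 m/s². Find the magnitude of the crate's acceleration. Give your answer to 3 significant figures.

The horizontal push has components F cos 18.43° = 85.2 × 0.9487 = 80.829 N up the incline and F sin 18.43° = 85.2 × 0.3162 = 26.940 N pressing into the surface.
The normal force is therefore N = mg cos 18.43° + F sin 18.43° = 94.870 + 26.940 = 121.810 N, and kinetic friction down the slope is μN = 0.3 × 121.810 = 36.543 N.
Along the incline: F cos 18.43° − mg sin 18.43° − μN = ma, so 80.829 − 31.620 − 36.543 = 10 a, giving a = 1.2666 m/s².

1.27 m/s²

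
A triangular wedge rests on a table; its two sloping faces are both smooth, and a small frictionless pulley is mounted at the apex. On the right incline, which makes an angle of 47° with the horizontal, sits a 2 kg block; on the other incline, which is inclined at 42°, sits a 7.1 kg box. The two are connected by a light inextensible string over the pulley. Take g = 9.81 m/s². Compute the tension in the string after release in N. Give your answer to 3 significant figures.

Resolve each weight along its own incline: the 2 kg mass has component 2 × 9.81 × sin 47° = 14.349 N down its slope, and the 7.1 kg mass has 7.1 × 9.81 × sin 42° = 46.606 N down its slope.
The 7.1 kg side's 46.606 N exceeds the other side's 14.349 N, so that mass slides down and the 2 kg mass slides up. Taking that direction as positive, Newton's second law for the whole system gives 46.606 − 14.349 = (2 + 7.1) a, so a = 32.257 / 9.1 = 3.5447 m/s².
For the 2 kg mass (up-slope positive): T − 14.349 = 2 × 3.5447, so T = 21.438 N.

21.4 N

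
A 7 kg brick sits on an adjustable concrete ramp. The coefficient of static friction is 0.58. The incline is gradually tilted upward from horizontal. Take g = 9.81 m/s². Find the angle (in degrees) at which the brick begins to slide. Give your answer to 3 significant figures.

At the threshold of sliding, static friction is at its maximum μ_s N and exactly balances the weight component along the incline: mg sin θ = μ_s mg cos θ.
Hence tan θ = μ_s = 0.58, so θ = arctan(0.58) = 30.1137°.

30.1°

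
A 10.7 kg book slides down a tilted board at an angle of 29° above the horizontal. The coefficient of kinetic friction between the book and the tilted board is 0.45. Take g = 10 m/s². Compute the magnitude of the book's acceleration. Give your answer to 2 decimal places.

Resolving the weight along the incline: the component pulling the book down the slope is mg sin 29° = 10.7 × 10 × 0.4848 = 51.874 N, and the normal force is N = mg cos 29° = 10.7 × 10 × 0.8746 = 93.582 N.
Kinetic friction acts up the slope with magnitude f = μN = 0.45 × 93.582 = 42.112 N.
Net force along the incline is 51.874 − 42.112 = 9.762 N, so a = 9.762 / 10.7 = 0.9123 m/s².

0.91 m/s²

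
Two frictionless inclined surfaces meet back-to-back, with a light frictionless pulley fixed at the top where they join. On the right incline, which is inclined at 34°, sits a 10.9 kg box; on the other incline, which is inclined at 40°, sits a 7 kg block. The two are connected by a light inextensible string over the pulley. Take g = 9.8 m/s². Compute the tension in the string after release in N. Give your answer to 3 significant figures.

50.2 N

Resolve each weight along its own incline: the 10.9 kg mass has component 10.9 × 9.8 × sin 34° = 59.733 N down its slope, and the 7 kg mass has 7 × 9.8 × sin 40° = 44.095 N down its slope.
The 10.9 kg side's 59.733 N exceeds the other side's 44.095 N, so that mass slides down and the 7 kg mass slides up. Taking that direction as positive, Newton's second law for the whole system gives 59.733 − 44.095 = (10.9 + 7) a, so a = 15.638 / 17.9 = 0.8736 m/s².
For the 7 kg mass (up-slope positive): T − 44.095 = 7 × 0.8736, so T = 50.210 N.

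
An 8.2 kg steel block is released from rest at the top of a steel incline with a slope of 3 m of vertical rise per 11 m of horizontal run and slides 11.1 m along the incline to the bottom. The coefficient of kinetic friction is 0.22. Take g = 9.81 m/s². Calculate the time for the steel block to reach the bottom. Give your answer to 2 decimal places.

The weight component along the incline is mg sin 15.26° = 21.166 N and the normal force is N = mg cos 15.26° = 77.608 N.
Friction up the slope is f = μN = 0.22 × 77.608 = 17.074 N, so the net downslope force is 21.166 − 17.074 = 4.092 N and a = 4.092 / 8.2 = 0.4990 m/s².
Starting from rest, L = ½at², so t = √(2L/a) = √(2 × 11.1 / 0.4990) = 6.6700 s.

6.67 s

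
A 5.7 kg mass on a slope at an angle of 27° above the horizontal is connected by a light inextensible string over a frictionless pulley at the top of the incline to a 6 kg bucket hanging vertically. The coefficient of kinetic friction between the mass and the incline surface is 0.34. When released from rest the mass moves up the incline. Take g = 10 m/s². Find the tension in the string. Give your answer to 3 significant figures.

For the mass on the incline: the weight component along the slope is m₁g sin 27° = 5.7 × 10 × 0.4540 = 25.878 N and the normal force is N = m₁g cos 27° = 50.787 N.
Kinetic friction opposes the mass's motion up the incline: f = μN = 0.34 × 50.787 = 17.268 N acting down the slope.
Newton's second law for the mass (up-slope positive): T − 25.878 − 17.268 = 5.7 a. For the hanging bucket (downward positive): 6 × 10 − T = 6 a.
Adding the two equations eliminates T: 16.854 = 11.7 a, so a = 1.4405 m/s².
Then from the hanging bucket's equation, T = 6 × (10 − 1.4405) = 51.357 N.

51.4 N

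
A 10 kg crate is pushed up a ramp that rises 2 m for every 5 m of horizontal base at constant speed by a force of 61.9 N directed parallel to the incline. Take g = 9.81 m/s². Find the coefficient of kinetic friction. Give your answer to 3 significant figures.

At constant speed ΣF = 0 along the incline. The applied 61.9 N acts up the slope; the weight component mg sin 21.80° = 36.433 N and kinetic friction μN both act down the slope.
So 61.9 = 36.433 + μ × 91.084, giving μ = (61.9 − 36.433) / 91.084 = 0.2796.

0.280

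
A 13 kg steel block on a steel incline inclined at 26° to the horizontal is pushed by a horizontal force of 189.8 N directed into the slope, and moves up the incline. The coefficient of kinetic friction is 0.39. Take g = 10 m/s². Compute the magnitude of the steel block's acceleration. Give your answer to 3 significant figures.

2.74 m/s²

The horizontal push has components F cos 26° = 189.8 × 0.8988 = 170.592 N up the incline and F sin 26° = 189.8 × 0.4384 = 83.208 N pressing into the surface.
The normal force is therefore N = mg cos 26° + F sin 26° = 116.844 + 83.208 = 200.052 N, and kinetic friction down the slope is μN = 0.39 × 200.052 = 78.020 N.
Along the incline: F cos 26° − mg sin 26° − μN = ma, so 170.592 − 56.992 − 78.020 = 13 a, giving a = 2.7369 m/s².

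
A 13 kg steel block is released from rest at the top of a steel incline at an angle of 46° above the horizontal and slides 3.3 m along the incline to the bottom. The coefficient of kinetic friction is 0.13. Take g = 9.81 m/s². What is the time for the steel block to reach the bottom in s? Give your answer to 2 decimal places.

The weight component along the incline is mg sin 46° = 91.737 N and the normal force is N = mg cos 46° = 88.590 N.
Friction up the slope is f = μN = 0.13 × 88.590 = 11.517 N, so the net downslope force is 91.737 − 11.517 = 80.220 N and a = 80.220 / 13 = 6.1708 m/s².
Starting from rest, L = ½at², so t = √(2L/a) = √(2 × 3.3 / 6.1708) = 1.0342 s.

1.03 s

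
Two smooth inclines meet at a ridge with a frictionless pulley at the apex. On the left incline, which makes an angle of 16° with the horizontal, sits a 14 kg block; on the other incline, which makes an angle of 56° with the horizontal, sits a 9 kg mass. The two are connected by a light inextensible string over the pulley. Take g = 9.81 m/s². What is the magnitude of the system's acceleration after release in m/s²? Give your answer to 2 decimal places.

Resolve each weight along its own incline: the 14 kg mass has component 14 × 9.81 × sin 16° = 37.856 N down its slope, and the 9 kg mass has 9 × 9.81 × sin 56° = 73.196 N down its slope.
The 9 kg side's 73.196 N exceeds the other side's 37.856 N, so that mass slides down and the 14 kg mass slides up. Taking that direction as positive, Newton's second law for the whole system gives 73.196 − 37.856 = (14 + 9) a, so a = 35.340 / 23 = 1.5365 m/s².

1.54 m/s²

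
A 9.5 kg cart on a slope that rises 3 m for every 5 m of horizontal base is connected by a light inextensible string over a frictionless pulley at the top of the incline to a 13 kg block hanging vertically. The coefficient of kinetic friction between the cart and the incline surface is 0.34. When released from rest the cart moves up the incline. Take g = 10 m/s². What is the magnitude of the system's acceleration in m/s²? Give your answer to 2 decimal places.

For the cart on the incline: the weight component along the slope is m₁g sin 30.96° = 9.5 × 10 × 0.5145 = 48.877 N and the normal force is N = m₁g cos 30.96° = 81.462 N.
Kinetic friction opposes the cart's motion up the incline: f = μN = 0.34 × 81.462 = 27.697 N acting down the slope.
Newton's second law for the cart (up-slope positive): T − 48.877 − 27.697 = 9.5 a. For the hanging block (downward positive): 13 × 10 − T = 13 a.
Adding the two equations eliminates T: 53.426 = 22.5 a, so a = 2.3745 m/s².

2.37 m/s²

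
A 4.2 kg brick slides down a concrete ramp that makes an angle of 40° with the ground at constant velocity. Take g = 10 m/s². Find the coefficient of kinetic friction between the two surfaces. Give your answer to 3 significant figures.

At constant velocity the net force along the incline is zero: mg sin 40° = μ mg cos 40°.
So μ = tan 40° = 0.6428 / 0.7660 = 0.8392.

0.839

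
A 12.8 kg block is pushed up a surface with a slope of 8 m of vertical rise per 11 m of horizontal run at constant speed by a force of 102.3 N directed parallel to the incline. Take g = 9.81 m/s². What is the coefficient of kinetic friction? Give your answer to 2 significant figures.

0.28

At constant speed ΣF = 0 along the incline. The applied 102.3 N acts up the slope; the weight component mg sin 36.03° = 73.856 N and kinetic friction μN both act down the slope.
So 102.3 = 73.856 + μ × 101.551, giving μ = (102.3 − 73.856) / 101.551 = 0.2801.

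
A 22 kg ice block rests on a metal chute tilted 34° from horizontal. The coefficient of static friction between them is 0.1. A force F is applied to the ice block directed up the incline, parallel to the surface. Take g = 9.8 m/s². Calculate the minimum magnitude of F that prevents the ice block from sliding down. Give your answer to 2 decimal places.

102.69 N

The normal force is N = mg cos 34° = 178.741 N. With F at its minimum the ice block is on the verge of sliding down, so static friction is at its maximum μ_s N = 0.1 × 178.741 = 17.874 N and acts up the slope.
Equilibrium along the incline: F + μ_s N = mg sin 34°, so F = 120.562 − 17.874 = 102.688 N.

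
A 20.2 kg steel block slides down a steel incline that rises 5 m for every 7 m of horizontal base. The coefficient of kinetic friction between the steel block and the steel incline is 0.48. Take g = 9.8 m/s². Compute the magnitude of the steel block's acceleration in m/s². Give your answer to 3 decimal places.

Resolving the weight along the incline: the component pulling the steel block down the slope is mg sin 35.54° = 20.2 × 9.8 × 0.5812 = 115.054 N, and the normal force is N = mg cos 35.54° = 20.2 × 9.8 × 0.8137 = 161.080 N.
Kinetic friction acts up the slope with magnitude f = μN = 0.48 × 161.080 = 77.318 N.
Net force along the incline is 115.054 − 77.318 = 37.736 N, so a = 37.736 / 20.2 = 1.8681 m/s².

1.868 m/s²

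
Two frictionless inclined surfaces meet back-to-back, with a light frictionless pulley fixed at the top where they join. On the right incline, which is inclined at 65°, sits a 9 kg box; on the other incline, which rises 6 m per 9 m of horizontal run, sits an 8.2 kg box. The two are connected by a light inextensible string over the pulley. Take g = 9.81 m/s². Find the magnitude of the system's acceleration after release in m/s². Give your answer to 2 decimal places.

2.06 m/s²

Resolve each weight along its own incline: the 9 kg mass has component 9 × 9.81 × sin 65° = 80.018 N down its slope, and the 8.2 kg mass has 8.2 × 9.81 × sin 33.69° = 44.621 N down its slope.
The 9 kg side's 80.018 N exceeds the other side's 44.621 N, so that mass slides down and the 8.2 kg mass slides up. Taking that direction as positive, Newton's second law for the whole system gives 80.018 − 44.621 = (9 + 8.2) a, so a = 35.397 / 17.2 = 2.0580 m/s².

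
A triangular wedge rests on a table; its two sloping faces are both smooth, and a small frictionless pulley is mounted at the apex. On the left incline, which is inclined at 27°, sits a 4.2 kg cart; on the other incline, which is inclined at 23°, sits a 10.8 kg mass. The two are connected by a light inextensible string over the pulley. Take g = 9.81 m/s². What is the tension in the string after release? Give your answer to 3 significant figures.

25.1 N

Resolve each weight along its own incline: the 4.2 kg mass has component 4.2 × 9.81 × sin 27° = 18.705 N down its slope, and the 10.8 kg mass has 10.8 × 9.81 × sin 23° = 41.397 N down its slope.
The 10.8 kg side's 41.397 N exceeds the other side's 18.705 N, so that mass slides down and the 4.2 kg mass slides up. Taking that direction as positive, Newton's second law for the whole system gives 41.397 − 18.705 = (4.2 + 10.8) a, so a = 22.692 / 15 = 1.5128 m/s².
For the 4.2 kg mass (up-slope positive): T − 18.705 = 4.2 × 1.5128, so T = 25.059 N.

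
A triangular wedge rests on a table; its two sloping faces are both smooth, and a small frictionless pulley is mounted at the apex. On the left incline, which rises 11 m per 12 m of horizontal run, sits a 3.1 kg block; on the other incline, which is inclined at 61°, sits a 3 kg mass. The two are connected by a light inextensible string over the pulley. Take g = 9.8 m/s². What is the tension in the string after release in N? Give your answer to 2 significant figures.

Resolve each weight along its own incline: the 3.1 kg mass has component 3.1 × 9.8 × sin 42.51° = 20.529 N down its slope, and the 3 kg mass has 3 × 9.8 × sin 61° = 25.714 N down its slope.
The 3 kg side's 25.714 N exceeds the other side's 20.529 N, so that mass slides down and the 3.1 kg mass slides up. Taking that direction as positive, Newton's second law for the whole system gives 25.714 − 20.529 = (3.1 + 3) a, so a = 5.185 / 6.1 = 0.8500 m/s².
For the 3.1 kg mass (up-slope positive): T − 20.529 = 3.1 × 0.8500, so T = 23.164 N.

23 N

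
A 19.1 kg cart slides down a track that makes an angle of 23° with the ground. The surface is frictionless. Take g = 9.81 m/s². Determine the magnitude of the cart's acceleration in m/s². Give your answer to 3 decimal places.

3.833 m/s²

Resolving the weight along the incline: the component pulling the cart down the slope is mg sin 23° = 19.1 × 9.81 × 0.3907 = 73.206 N, and the normal force is N = mg cos 23° = 19.1 × 9.81 × 0.9205 = 172.475 N.
With no friction the net force along the incline is 73.206 N, so a = g sin 23° = 73.206 / 19.1 = 3.8328 m/s².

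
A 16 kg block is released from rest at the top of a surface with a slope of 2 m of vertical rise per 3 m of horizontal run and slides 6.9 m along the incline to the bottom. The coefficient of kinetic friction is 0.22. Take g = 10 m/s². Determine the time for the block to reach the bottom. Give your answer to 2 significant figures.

1.9 s

The weight component along the incline is mg sin 33.69° = 88.752 N and the normal force is N = mg cos 33.69° = 133.128 N.
Friction up the slope is f = μN = 0.22 × 133.128 = 29.288 N, so the net downslope force is 88.752 − 29.288 = 59.464 N and a = 59.464 / 16 = 3.7165 m/s².
Starting from rest, L = ½at², so t = √(2L/a) = √(2 × 6.9 / 3.7165) = 1.9270 s.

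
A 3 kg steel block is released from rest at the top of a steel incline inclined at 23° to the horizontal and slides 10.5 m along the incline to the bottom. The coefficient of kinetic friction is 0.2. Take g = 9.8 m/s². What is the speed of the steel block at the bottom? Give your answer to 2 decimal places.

The weight component along the incline is mg sin 23° = 11.487 N and the normal force is N = mg cos 23° = 27.063 N.
Friction up the slope is f = μN = 0.2 × 27.063 = 5.413 N, so the net downslope force is 11.487 − 5.413 = 6.074 N and a = 6.074 / 3 = 2.0247 m/s².
Starting from rest over a distance of 10.5 m, v² = 2aL = 2 × 2.0247 × 10.5 = 42.5187, so v = 6.5206 m/s.

6.52 m/s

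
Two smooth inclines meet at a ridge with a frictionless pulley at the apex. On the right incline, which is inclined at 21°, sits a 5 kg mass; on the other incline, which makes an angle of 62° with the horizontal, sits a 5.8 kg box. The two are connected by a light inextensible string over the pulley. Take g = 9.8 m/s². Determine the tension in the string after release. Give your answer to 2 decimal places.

Resolve each weight along its own incline: the 5 kg mass has component 5 × 9.8 × sin 21° = 17.560 N down its slope, and the 5.8 kg mass has 5.8 × 9.8 × sin 62° = 50.187 N down its slope.
The 5.8 kg side's 50.187 N exceeds the other side's 17.560 N, so that mass slides down and the 5 kg mass slides up. Taking that direction as positive, Newton's second law for the whole system gives 50.187 − 17.560 = (5 + 5.8) a, so a = 32.627 / 10.8 = 3.0210 m/s².
For the 5 kg mass (up-slope positive): T − 17.560 = 5 × 3.0210, so T = 32.665 N.

32.66 N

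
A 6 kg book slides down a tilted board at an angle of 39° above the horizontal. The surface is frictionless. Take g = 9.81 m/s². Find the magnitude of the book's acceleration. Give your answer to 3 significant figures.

Resolving the weight along the incline: the component pulling the book down the slope is mg sin 39° = 6 × 9.81 × 0.6293 = 37.041 N, and the normal force is N = mg cos 39° = 6 × 9.81 × 0.7771 = 45.740 N.
With no friction the net force along the incline is 37.041 N, so a = g sin 39° = 37.041 / 6 = 6.1735 m/s².

6.17 m/s²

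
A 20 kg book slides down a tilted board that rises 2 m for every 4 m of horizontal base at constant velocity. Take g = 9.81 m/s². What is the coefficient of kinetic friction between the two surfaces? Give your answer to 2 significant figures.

0.50

At constant velocity the net force along the incline is zero: mg sin 26.57° = μ mg cos 26.57°.
So μ = tan 26.57° = 0.4472 / 0.8944 = 0.5000.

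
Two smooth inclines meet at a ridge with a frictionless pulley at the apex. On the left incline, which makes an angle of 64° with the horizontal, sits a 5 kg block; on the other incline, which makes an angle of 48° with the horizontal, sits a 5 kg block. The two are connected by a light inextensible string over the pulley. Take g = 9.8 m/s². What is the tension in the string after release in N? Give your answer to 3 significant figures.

Resolve each weight along its own incline: the 5 kg mass has component 5 × 9.8 × sin 64° = 44.041 N down its slope, and the 5 kg mass has 5 × 9.8 × sin 48° = 36.414 N down its slope.
The 5 kg side's 44.041 N exceeds the other side's 36.414 N, so that mass slides down and the 5 kg mass slides up. Taking that direction as positive, Newton's second law for the whole system gives 44.041 − 36.414 = (5 + 5) a, so a = 7.627 / 10 = 0.7627 m/s².
For the 5 kg mass (up-slope positive): T − 36.414 = 5 × 0.7627, so T = 40.227 N.

40.2 N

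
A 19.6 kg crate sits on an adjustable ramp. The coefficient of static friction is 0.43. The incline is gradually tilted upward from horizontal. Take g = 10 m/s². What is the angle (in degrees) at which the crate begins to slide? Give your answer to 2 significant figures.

23°

At the threshold of sliding, static friction is at its maximum μ_s N and exactly balances the weight component along the incline: mg sin θ = μ_s mg cos θ.
Hence tan θ = μ_s = 0.43, so θ = arctan(0.43) = 23.2677°.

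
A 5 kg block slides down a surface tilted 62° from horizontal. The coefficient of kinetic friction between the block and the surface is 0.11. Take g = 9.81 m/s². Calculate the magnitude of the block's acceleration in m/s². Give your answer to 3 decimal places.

8.155 m/s²

Resolving the weight along the incline: the component pulling the block down the slope is mg sin 62° = 5 × 9.81 × 0.8829 = 43.306 N, and the normal force is N = mg cos 62° = 5 × 9.81 × 0.4695 = 23.029 N.
Kinetic friction acts up the slope with magnitude f = μN = 0.11 × 23.029 = 2.533 N.
Net force along the incline is 43.306 − 2.533 = 40.773 N, so a = 40.773 / 5 = 8.1546 m/s².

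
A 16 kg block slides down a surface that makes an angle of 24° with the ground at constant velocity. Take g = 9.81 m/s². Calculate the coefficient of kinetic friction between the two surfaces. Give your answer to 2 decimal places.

0.45

At constant velocity the net force along the incline is zero: mg sin 24° = μ mg cos 24°.
So μ = tan 24° = 0.4067 / 0.9135 = 0.4452.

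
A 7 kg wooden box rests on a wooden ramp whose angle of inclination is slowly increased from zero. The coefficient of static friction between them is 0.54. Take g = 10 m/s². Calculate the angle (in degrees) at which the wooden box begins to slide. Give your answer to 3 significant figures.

28.4°

At the threshold of sliding, static friction is at its maximum μ_s N and exactly balances the weight component along the incline: mg sin θ = μ_s mg cos θ.
Hence tan θ = μ_s = 0.54, so θ = arctan(0.54) = 28.3690°.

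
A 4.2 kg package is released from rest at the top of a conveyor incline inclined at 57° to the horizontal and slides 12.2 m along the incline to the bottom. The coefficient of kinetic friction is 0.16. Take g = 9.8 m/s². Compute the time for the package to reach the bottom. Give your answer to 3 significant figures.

The weight component along the incline is mg sin 57° = 34.520 N and the normal force is N = mg cos 57° = 22.417 N.
Friction up the slope is f = μN = 0.16 × 22.417 = 3.587 N, so the net downslope force is 34.520 − 3.587 = 30.933 N and a = 30.933 / 4.2 = 7.3650 m/s².
Starting from rest, L = ½at², so t = √(2L/a) = √(2 × 12.2 / 7.3650) = 1.8202 s.

1.82 s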